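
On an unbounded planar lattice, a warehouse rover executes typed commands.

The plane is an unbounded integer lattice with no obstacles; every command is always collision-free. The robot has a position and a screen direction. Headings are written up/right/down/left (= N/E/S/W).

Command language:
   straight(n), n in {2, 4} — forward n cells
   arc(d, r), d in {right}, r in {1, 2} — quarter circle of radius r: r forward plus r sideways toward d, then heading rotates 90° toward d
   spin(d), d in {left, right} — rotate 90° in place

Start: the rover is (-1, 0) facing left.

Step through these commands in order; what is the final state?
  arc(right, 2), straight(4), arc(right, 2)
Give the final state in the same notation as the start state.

(-1, 8) facing right

begin: (-1, 0) facing left
t=1 arc(right, 2) ⇒ (-3, 2) facing up
t=2 straight(4) ⇒ (-3, 6) facing up
t=3 arc(right, 2) ⇒ (-1, 8) facing right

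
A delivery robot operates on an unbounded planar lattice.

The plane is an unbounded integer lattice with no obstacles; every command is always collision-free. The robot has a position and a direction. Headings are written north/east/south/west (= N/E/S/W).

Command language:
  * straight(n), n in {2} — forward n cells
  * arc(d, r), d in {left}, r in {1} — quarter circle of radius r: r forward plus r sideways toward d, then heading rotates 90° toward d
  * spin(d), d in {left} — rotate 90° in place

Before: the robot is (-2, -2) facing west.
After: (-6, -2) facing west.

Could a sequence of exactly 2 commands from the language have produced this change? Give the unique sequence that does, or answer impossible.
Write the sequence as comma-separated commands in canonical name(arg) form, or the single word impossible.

key: still facing W at the end — nothing in the sequence rotates
t0: (-2, -2) facing west
t=1 straight(2) ⇒ (-4, -2) facing west
t=2 straight(2) ⇒ (-6, -2) facing west
uniquely the one of 9 2-step routes that fits.

straight(2), straight(2)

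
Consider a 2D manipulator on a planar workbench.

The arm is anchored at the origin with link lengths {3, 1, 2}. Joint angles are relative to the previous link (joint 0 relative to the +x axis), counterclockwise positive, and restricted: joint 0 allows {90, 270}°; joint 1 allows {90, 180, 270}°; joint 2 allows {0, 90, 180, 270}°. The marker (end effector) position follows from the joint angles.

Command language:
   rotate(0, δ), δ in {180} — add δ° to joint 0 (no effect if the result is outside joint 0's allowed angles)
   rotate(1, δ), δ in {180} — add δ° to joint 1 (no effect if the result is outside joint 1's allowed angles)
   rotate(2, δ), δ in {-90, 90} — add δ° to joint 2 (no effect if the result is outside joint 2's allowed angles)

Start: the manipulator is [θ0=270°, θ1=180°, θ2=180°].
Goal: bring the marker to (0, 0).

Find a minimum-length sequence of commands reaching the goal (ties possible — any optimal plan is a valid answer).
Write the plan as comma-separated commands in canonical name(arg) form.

from: [θ0=270°, θ1=180°, θ2=180°]
step 1 (rotate(2, -90)): [θ0=270°, θ1=180°, θ2=90°]
step 2 (rotate(2, -90)): [θ0=270°, θ1=180°, θ2=0°]
no 1-step plan works, so 2 is optimal.

rotate(2, -90), rotate(2, -90)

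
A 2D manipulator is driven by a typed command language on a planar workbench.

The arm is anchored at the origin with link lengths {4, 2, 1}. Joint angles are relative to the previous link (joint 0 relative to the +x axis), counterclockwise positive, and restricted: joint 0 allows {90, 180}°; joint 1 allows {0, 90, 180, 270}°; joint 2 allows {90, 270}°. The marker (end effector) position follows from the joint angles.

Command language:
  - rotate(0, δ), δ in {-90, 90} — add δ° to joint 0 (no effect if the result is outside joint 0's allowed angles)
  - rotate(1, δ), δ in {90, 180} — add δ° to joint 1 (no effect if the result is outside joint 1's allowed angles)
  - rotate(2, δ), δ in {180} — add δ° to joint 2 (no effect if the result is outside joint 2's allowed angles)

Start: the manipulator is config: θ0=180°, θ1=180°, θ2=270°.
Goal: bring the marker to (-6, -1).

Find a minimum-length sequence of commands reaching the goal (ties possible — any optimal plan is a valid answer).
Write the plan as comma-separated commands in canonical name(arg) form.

rotate(1, 180), rotate(2, 180)

t0: config: θ0=180°, θ1=180°, θ2=270°
t=1 rotate(1, 180) ⇒ config: θ0=180°, θ1=0°, θ2=270°
t=2 rotate(2, 180) ⇒ config: θ0=180°, θ1=0°, θ2=90°
minimal: 2 command(s), checked below 2.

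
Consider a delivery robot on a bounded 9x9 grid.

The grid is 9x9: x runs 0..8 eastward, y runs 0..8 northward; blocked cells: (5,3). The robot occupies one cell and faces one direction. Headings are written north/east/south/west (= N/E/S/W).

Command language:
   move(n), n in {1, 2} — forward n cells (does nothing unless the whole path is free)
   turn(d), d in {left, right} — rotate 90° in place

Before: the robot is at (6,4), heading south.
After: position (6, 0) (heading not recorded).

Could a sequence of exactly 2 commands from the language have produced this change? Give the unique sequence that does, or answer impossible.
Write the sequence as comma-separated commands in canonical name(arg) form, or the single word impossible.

begin: at (6,4), heading south
t=1 move(2) ⇒ at (6,2), heading south
t=2 move(2) ⇒ at (6,0), heading south
uniquely the one of 16 2-step routes that fits.

move(2), move(2)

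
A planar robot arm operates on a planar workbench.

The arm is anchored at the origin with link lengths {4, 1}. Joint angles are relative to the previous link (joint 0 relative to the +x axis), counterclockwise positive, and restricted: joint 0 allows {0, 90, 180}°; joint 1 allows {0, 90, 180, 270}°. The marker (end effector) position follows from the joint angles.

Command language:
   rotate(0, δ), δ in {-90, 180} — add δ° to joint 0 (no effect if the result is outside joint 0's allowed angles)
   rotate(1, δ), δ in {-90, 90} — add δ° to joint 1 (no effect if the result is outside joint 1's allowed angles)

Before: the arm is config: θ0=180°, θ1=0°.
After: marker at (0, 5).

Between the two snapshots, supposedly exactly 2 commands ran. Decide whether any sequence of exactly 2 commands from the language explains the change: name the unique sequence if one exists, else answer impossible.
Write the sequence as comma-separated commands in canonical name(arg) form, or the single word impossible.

rotate(0, -90), rotate(0, 180)

key: order matters: swapping rotate(0, -90) and rotate(0, 180) lands elsewhere
initial: config: θ0=180°, θ1=0°
[1] after rotate(0, -90): config: θ0=90°, θ1=0°
[2] after rotate(0, 180): config: θ0=90°, θ1=0°
uniquely the one of 16 2-step routes that fits.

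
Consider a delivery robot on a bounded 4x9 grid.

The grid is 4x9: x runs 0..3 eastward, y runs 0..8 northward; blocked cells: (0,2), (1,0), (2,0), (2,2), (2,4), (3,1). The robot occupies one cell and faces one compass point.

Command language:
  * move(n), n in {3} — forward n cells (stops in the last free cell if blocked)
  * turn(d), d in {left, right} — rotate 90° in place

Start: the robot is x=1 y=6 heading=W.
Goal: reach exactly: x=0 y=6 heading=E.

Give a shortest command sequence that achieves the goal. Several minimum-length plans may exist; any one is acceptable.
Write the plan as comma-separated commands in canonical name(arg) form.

move(3), turn(right), turn(right)

initial: x=1 y=6 heading=W
[1] after move(3): x=0 y=6 heading=W
[2] after turn(right): x=0 y=6 heading=N
[3] after turn(right): x=0 y=6 heading=E
shorter routes all fall short; 3 is best.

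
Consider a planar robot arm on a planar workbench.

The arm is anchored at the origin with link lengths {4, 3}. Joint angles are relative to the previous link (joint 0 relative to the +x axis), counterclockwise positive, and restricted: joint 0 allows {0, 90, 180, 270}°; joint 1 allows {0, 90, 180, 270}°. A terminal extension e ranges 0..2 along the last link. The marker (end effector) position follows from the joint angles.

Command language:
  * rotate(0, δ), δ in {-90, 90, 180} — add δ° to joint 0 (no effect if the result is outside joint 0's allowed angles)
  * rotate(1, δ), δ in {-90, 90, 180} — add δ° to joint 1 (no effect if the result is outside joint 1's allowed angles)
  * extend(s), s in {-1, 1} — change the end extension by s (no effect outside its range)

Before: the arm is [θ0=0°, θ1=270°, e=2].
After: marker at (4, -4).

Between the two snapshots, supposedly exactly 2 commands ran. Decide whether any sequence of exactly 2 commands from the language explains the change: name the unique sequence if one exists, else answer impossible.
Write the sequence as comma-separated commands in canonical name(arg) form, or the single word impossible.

key: order matters: swapping extend(1) and extend(-1) lands elsewhere
initial: [θ0=0°, θ1=270°, e=2]
t=1 extend(1) ⇒ [θ0=0°, θ1=270°, e=2]
t=2 extend(-1) ⇒ [θ0=0°, θ1=270°, e=1]
all 64 alternatives checked — unique.

extend(1), extend(-1)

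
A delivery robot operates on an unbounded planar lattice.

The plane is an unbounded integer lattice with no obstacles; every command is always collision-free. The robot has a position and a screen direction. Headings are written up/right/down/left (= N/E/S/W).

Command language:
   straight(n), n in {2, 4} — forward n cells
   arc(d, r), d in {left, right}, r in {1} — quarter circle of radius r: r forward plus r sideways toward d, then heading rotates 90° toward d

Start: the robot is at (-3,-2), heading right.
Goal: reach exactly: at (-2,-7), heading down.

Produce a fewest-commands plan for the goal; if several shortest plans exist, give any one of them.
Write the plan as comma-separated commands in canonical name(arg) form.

arc(right, 1), straight(4)

t0: at (-3,-2), heading right
step 1 (arc(right, 1)): at (-2,-3), heading down
step 2 (straight(4)): at (-2,-7), heading down
nothing shorter than 2 reaches the goal.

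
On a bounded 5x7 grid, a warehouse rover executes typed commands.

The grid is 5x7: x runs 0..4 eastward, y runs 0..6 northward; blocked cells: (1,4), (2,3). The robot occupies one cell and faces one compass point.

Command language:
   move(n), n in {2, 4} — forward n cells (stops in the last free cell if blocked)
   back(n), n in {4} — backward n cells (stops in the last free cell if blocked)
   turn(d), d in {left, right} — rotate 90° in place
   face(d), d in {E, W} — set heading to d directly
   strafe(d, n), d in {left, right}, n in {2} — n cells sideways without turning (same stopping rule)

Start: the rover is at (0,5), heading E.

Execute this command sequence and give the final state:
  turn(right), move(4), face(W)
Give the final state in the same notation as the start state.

start: at (0,5), heading E
t=1 turn(right) ⇒ at (0,5), heading S
t=2 move(4) ⇒ at (0,1), heading S
t=3 face(W) ⇒ at (0,1), heading W

at (0,1), heading W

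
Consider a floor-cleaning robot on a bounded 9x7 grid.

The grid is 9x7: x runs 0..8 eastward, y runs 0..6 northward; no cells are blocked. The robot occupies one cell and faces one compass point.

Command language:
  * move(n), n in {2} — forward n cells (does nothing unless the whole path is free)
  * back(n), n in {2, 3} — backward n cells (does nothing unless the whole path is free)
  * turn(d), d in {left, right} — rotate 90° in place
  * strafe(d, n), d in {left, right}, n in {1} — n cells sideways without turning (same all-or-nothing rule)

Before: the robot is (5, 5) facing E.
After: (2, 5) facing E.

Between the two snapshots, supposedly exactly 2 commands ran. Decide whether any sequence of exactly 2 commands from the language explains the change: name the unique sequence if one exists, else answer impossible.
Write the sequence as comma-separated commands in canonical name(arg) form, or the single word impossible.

back(3), back(3)

key: heading stays E — no command in the sequence turns
start: (5, 5) facing E
step 1 (back(3)): (2, 5) facing E
step 2 (back(3)): (2, 5) facing E
all 49 alternatives checked — unique.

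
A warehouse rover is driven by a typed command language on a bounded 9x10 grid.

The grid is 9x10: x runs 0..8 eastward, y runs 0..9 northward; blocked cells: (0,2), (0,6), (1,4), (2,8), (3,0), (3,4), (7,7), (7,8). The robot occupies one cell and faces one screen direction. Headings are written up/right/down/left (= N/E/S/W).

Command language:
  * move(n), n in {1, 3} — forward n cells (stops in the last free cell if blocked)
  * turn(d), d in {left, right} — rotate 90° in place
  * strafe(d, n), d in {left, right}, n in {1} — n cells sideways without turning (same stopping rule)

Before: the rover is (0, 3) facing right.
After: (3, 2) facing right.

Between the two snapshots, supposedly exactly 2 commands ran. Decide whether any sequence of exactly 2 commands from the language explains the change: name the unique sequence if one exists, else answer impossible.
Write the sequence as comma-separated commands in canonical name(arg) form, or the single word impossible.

key: order matters: swapping move(3) and strafe(right, 1) lands elsewhere
from: (0, 3) facing right
1. move(3) → (3, 3) facing right
2. strafe(right, 1) → (3, 2) facing right
no other 2-command option fits: unique.

move(3), strafe(right, 1)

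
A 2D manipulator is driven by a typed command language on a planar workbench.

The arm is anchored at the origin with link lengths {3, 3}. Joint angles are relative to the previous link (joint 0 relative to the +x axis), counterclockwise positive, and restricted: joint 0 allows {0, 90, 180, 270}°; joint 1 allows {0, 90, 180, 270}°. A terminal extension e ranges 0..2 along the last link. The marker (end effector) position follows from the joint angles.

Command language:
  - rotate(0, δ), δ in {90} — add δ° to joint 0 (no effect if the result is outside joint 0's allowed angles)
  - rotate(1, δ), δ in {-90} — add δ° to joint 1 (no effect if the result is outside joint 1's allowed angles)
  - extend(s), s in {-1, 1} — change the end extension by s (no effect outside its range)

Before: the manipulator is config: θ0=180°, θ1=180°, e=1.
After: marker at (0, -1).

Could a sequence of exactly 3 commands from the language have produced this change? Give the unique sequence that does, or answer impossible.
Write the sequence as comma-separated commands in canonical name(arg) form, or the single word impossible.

rotate(0, 90), rotate(0, 90), rotate(0, 90)

start: config: θ0=180°, θ1=180°, e=1
t=1 rotate(0, 90) ⇒ config: θ0=270°, θ1=180°, e=1
t=2 rotate(0, 90) ⇒ config: θ0=0°, θ1=180°, e=1
t=3 rotate(0, 90) ⇒ config: θ0=90°, θ1=180°, e=1
no rival 3-sequence matches.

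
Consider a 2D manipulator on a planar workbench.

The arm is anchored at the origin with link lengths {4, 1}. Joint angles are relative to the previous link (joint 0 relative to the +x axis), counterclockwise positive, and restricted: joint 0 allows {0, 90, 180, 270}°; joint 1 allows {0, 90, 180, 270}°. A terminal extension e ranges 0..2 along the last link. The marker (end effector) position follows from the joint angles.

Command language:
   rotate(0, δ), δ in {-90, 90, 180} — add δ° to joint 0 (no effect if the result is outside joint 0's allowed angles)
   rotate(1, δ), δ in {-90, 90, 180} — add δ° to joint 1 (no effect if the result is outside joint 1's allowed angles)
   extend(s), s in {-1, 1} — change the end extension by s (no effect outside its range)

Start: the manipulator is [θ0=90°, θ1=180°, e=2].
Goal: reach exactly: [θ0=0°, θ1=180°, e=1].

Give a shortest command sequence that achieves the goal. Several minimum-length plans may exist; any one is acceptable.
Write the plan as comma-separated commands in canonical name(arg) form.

rotate(0, -90), extend(-1)

initial: [θ0=90°, θ1=180°, e=2]
step 1 (rotate(0, -90)): [θ0=0°, θ1=180°, e=2]
step 2 (extend(-1)): [θ0=0°, θ1=180°, e=1]
minimal: 2 command(s), checked below 2.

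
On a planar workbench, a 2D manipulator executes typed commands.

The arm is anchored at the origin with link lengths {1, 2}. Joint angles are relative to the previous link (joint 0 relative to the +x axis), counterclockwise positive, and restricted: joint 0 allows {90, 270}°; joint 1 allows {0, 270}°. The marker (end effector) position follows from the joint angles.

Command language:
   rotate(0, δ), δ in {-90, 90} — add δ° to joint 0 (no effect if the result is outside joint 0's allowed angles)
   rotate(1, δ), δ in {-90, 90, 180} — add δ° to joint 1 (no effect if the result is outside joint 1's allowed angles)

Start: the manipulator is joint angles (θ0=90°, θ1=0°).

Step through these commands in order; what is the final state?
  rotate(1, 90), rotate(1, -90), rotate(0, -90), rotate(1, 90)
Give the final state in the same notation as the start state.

joint angles (θ0=90°, θ1=0°)

begin: joint angles (θ0=90°, θ1=0°)
t=1 rotate(1, 90) ⇒ joint angles (θ0=90°, θ1=0°)
t=2 rotate(1, -90) ⇒ joint angles (θ0=90°, θ1=270°)
t=3 rotate(0, -90) ⇒ joint angles (θ0=90°, θ1=270°)
t=4 rotate(1, 90) ⇒ joint angles (θ0=90°, θ1=0°)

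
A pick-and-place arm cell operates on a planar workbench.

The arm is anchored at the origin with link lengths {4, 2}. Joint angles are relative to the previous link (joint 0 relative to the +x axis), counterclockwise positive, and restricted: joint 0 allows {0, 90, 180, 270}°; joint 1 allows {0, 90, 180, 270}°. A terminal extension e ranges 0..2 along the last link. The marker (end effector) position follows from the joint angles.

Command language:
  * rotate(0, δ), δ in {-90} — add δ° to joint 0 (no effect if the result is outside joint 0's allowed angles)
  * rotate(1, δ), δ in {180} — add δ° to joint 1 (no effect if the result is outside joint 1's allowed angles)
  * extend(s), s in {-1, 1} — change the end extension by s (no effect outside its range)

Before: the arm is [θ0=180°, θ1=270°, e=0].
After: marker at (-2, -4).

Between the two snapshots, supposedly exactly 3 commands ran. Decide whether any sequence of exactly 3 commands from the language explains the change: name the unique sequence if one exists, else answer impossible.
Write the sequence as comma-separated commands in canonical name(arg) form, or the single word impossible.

rotate(0, -90), rotate(0, -90), rotate(0, -90)

from: [θ0=180°, θ1=270°, e=0]
[1] after rotate(0, -90): [θ0=90°, θ1=270°, e=0]
[2] after rotate(0, -90): [θ0=0°, θ1=270°, e=0]
[3] after rotate(0, -90): [θ0=270°, θ1=270°, e=0]
no other 3-command option fits: unique.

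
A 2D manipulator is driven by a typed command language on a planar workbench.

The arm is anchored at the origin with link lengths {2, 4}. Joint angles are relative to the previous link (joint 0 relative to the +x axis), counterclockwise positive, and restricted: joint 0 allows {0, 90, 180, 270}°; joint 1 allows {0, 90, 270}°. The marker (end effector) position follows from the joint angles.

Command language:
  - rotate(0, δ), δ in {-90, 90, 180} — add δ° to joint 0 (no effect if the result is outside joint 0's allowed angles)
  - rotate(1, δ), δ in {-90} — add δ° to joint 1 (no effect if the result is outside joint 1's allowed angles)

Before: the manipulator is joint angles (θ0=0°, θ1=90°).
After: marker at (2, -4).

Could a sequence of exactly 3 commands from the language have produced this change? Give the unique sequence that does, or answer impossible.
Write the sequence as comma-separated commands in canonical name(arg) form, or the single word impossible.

initial: joint angles (θ0=0°, θ1=90°)
[1] after rotate(1, -90): joint angles (θ0=0°, θ1=0°)
[2] after rotate(1, -90): joint angles (θ0=0°, θ1=270°)
[3] after rotate(1, -90): joint angles (θ0=0°, θ1=270°)
no rival 3-sequence matches.

rotate(1, -90), rotate(1, -90), rotate(1, -90)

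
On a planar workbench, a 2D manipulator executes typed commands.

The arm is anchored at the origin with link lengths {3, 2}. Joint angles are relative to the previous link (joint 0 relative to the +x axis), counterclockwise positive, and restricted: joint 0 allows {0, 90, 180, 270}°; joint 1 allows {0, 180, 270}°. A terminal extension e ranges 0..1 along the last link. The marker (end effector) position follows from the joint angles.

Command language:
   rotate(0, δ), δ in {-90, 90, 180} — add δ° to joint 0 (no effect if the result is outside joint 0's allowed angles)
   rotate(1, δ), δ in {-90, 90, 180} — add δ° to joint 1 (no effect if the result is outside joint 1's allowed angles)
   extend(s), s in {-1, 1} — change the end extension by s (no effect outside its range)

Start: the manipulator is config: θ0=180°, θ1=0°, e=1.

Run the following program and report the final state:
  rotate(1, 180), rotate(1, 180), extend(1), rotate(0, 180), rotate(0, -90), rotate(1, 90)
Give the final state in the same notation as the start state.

config: θ0=270°, θ1=0°, e=1

initial: config: θ0=180°, θ1=0°, e=1
t=1 rotate(1, 180) ⇒ config: θ0=180°, θ1=180°, e=1
t=2 rotate(1, 180) ⇒ config: θ0=180°, θ1=0°, e=1
t=3 extend(1) ⇒ config: θ0=180°, θ1=0°, e=1
t=4 rotate(0, 180) ⇒ config: θ0=0°, θ1=0°, e=1
t=5 rotate(0, -90) ⇒ config: θ0=270°, θ1=0°, e=1
t=6 rotate(1, 90) ⇒ config: θ0=270°, θ1=0°, e=1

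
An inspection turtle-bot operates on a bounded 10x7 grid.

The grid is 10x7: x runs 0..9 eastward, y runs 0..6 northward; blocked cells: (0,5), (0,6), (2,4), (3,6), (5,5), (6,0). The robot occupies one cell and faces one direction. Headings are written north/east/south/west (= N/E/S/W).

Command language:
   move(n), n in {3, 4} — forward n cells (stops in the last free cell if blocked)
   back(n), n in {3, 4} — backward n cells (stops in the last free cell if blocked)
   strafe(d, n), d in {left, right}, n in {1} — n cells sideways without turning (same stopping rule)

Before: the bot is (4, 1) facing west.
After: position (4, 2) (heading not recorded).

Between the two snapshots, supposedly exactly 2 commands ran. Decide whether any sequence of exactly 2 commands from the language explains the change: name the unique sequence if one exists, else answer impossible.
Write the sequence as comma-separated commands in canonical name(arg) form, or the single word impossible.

no 2-step route produces this change.

impossible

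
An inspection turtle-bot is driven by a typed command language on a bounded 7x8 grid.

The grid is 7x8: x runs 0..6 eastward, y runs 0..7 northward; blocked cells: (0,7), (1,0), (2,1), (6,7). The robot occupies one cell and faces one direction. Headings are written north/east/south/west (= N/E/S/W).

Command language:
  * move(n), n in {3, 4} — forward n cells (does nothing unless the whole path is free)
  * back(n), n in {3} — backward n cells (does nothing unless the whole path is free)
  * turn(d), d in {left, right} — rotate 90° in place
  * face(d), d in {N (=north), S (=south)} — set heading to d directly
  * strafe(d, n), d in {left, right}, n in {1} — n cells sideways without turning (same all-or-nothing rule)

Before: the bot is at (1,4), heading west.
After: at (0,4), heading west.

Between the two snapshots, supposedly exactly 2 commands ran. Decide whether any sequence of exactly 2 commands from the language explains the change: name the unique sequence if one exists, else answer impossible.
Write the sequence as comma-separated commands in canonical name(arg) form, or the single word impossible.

back(3), move(4)

key: still facing W at the end — nothing in the sequence rotates
from: at (1,4), heading west
1. back(3) → at (4,4), heading west
2. move(4) → at (0,4), heading west
no other 2-command option fits: unique.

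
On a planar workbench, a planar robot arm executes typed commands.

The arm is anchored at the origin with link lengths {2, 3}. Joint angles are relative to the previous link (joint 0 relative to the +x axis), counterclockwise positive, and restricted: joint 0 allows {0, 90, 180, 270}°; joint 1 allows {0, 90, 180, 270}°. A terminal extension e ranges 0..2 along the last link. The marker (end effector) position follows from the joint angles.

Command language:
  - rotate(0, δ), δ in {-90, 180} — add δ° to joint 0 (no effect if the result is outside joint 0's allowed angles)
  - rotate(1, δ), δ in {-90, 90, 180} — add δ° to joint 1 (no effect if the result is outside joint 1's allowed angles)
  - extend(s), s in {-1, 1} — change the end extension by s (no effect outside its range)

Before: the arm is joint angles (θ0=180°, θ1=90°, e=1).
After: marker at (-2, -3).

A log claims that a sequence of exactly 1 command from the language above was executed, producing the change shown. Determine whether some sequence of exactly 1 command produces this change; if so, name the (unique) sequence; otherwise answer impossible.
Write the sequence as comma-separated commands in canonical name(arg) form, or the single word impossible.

extend(-1)

from: joint angles (θ0=180°, θ1=90°, e=1)
1. extend(-1) → joint angles (θ0=180°, θ1=90°, e=0)
no other 1-command option fits: unique.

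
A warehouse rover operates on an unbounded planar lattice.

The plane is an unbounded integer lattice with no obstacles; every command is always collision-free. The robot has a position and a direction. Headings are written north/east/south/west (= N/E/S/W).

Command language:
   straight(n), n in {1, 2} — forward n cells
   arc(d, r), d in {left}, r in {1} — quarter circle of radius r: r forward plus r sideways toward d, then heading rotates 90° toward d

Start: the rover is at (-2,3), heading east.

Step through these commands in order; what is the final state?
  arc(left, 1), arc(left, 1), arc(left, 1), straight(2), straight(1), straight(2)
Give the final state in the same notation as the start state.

at (-3,-1), heading south

begin: at (-2,3), heading east
t=1 arc(left, 1) ⇒ at (-1,4), heading north
t=2 arc(left, 1) ⇒ at (-2,5), heading west
t=3 arc(left, 1) ⇒ at (-3,4), heading south
t=4 straight(2) ⇒ at (-3,2), heading south
t=5 straight(1) ⇒ at (-3,1), heading south
t=6 straight(2) ⇒ at (-3,-1), heading south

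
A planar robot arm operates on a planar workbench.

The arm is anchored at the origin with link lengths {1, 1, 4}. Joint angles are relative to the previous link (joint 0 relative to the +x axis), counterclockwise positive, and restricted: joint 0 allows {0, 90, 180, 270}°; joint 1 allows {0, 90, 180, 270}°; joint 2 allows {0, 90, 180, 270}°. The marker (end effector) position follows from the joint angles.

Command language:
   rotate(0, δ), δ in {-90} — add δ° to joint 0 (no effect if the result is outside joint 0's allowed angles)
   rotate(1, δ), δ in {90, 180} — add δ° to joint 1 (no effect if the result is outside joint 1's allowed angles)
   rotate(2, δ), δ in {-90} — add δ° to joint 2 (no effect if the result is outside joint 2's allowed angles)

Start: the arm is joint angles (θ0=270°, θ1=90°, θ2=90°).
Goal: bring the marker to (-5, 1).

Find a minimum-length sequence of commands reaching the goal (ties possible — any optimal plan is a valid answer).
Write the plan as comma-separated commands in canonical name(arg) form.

rotate(1, 180), rotate(0, -90)

begin: joint angles (θ0=270°, θ1=90°, θ2=90°)
t=1 rotate(1, 180) ⇒ joint angles (θ0=270°, θ1=270°, θ2=90°)
t=2 rotate(0, -90) ⇒ joint angles (θ0=180°, θ1=270°, θ2=90°)
minimal: 2 command(s), checked below 2.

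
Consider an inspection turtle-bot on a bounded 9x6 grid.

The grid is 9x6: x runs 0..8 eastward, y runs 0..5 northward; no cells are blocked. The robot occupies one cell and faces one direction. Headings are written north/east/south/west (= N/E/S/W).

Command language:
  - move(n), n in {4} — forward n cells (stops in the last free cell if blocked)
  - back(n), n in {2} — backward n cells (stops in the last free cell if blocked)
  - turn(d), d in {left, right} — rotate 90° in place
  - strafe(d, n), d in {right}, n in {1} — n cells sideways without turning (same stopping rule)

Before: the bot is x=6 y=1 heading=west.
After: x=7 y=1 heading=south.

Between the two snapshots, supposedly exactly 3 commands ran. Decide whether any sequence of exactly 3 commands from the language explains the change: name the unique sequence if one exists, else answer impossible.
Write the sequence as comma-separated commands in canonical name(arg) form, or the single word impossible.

key: position moved to (7,1) AND the heading swung to S — translation plus rotation needed
t0: x=6 y=1 heading=west
1. back(2) → x=8 y=1 heading=west
2. turn(left) → x=8 y=1 heading=south
3. strafe(right, 1) → x=7 y=1 heading=south
no rival 3-sequence matches.

back(2), turn(left), strafe(right, 1)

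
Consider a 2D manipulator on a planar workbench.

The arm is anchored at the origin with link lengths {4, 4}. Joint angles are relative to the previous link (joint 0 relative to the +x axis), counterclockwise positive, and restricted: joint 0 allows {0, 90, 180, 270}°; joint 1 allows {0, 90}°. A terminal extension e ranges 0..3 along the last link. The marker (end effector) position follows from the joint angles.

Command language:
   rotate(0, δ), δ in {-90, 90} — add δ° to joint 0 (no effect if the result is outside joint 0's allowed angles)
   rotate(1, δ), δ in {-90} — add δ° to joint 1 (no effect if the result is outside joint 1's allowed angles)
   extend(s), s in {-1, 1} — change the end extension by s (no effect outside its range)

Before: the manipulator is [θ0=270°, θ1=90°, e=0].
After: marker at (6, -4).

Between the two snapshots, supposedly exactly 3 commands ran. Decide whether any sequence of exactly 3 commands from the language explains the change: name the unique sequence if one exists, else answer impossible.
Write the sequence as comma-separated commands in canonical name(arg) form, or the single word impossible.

extend(-1), extend(1), extend(1)

key: running extend(1) before extend(-1) would end elsewhere — order is forced
initial: [θ0=270°, θ1=90°, e=0]
1. extend(-1) → [θ0=270°, θ1=90°, e=0]
2. extend(1) → [θ0=270°, θ1=90°, e=1]
3. extend(1) → [θ0=270°, θ1=90°, e=2]
uniquely the one of 125 3-step routes that fits.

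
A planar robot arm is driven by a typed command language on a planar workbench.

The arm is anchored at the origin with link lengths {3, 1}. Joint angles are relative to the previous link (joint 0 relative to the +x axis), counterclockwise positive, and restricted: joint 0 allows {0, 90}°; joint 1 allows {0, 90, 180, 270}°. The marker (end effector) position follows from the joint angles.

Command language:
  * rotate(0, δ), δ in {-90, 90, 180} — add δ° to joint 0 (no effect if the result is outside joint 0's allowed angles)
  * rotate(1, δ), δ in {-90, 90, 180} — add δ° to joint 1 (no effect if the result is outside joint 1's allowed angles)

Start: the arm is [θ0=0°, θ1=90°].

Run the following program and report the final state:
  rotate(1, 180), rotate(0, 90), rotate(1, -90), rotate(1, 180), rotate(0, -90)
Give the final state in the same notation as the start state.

t0: [θ0=0°, θ1=90°]
[1] after rotate(1, 180): [θ0=0°, θ1=270°]
[2] after rotate(0, 90): [θ0=90°, θ1=270°]
[3] after rotate(1, -90): [θ0=90°, θ1=180°]
[4] after rotate(1, 180): [θ0=90°, θ1=0°]
[5] after rotate(0, -90): [θ0=0°, θ1=0°]

[θ0=0°, θ1=0°]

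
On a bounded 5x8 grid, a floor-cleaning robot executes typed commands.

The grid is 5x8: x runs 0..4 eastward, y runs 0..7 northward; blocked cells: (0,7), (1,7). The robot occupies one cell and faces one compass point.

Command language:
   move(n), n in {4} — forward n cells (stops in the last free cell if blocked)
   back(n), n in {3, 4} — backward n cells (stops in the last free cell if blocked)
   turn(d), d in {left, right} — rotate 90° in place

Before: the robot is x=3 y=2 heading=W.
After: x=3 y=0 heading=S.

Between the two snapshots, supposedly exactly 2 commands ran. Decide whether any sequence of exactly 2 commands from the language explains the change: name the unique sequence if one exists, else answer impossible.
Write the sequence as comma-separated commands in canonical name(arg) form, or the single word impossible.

key: order matters: swapping turn(left) and move(4) lands elsewhere
from: x=3 y=2 heading=W
[1] after turn(left): x=3 y=2 heading=S
[2] after move(4): x=3 y=0 heading=S
no rival 2-sequence matches.

turn(left), move(4)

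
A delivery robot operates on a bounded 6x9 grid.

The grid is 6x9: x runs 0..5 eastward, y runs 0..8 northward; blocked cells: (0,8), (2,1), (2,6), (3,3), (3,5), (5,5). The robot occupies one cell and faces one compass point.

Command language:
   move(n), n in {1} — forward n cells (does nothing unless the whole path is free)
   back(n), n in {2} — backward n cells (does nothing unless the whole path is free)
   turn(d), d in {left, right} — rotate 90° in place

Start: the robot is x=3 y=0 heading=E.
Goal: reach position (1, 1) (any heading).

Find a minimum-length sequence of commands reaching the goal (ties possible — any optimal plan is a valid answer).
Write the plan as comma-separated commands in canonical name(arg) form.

begin: x=3 y=0 heading=E
1. back(2) → x=1 y=0 heading=E
2. turn(left) → x=1 y=0 heading=N
3. move(1) → x=1 y=1 heading=N
minimal: 3 command(s), checked below 3.

back(2), turn(left), move(1)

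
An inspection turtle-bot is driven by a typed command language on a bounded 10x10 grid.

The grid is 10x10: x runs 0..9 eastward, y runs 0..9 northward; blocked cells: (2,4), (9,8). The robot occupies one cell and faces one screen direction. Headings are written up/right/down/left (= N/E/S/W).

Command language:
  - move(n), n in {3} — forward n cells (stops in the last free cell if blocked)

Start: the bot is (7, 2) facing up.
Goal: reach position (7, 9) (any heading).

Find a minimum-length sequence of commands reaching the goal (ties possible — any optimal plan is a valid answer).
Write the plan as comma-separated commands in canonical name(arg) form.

begin: (7, 2) facing up
[1] after move(3): (7, 5) facing up
[2] after move(3): (7, 8) facing up
[3] after move(3): (7, 9) facing up
nothing shorter than 3 reaches the goal.

move(3), move(3), move(3)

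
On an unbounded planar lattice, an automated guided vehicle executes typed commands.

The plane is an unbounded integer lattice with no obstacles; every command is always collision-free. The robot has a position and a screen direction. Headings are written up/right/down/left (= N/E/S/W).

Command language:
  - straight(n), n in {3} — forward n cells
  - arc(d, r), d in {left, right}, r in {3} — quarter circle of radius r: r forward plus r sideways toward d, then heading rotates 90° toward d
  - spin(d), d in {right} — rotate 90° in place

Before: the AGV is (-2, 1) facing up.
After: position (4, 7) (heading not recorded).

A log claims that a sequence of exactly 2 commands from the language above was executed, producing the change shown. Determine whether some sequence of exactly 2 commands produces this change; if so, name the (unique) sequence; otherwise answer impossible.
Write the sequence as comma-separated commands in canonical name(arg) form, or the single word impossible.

key: order matters: swapping arc(right, 3) and arc(left, 3) lands elsewhere
initial: (-2, 1) facing up
t=1 arc(right, 3) ⇒ (1, 4) facing right
t=2 arc(left, 3) ⇒ (4, 7) facing up
uniquely the one of 16 2-step routes that fits.

arc(right, 3), arc(left, 3)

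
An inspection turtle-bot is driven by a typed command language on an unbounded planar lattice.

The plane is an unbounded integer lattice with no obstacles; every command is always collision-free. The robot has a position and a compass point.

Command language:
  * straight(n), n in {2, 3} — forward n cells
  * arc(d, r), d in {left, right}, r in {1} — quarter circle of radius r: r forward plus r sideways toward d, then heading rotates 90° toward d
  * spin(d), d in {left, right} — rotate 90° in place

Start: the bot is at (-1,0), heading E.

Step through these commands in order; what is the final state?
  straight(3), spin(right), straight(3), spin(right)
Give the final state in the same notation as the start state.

start: at (-1,0), heading E
[1] after straight(3): at (2,0), heading E
[2] after spin(right): at (2,0), heading S
[3] after straight(3): at (2,-3), heading S
[4] after spin(right): at (2,-3), heading W

at (2,-3), heading W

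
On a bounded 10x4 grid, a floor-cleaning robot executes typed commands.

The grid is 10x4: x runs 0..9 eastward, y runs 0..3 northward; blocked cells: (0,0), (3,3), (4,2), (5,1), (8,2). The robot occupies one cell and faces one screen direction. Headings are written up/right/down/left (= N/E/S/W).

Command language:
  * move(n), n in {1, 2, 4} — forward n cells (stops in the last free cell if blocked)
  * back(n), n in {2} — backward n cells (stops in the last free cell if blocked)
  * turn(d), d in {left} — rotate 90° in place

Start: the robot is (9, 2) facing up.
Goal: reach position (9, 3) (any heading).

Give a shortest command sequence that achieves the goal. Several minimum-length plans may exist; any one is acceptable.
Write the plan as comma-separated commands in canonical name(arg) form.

move(2)

from: (9, 2) facing up
step 1 (move(2)): (9, 3) facing up
nothing shorter than 1 reaches the goal.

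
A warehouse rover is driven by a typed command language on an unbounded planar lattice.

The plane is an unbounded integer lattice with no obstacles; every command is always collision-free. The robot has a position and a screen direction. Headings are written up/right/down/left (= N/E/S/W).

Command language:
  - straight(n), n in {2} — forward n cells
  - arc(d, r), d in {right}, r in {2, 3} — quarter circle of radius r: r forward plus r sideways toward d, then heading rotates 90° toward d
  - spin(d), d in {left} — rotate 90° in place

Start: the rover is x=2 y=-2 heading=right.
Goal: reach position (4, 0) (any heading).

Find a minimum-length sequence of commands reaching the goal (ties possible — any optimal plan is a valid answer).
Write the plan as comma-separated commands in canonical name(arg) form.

start: x=2 y=-2 heading=right
1. spin(left) → x=2 y=-2 heading=up
2. arc(right, 2) → x=4 y=0 heading=right
nothing shorter than 2 reaches the goal.

spin(left), arc(right, 2)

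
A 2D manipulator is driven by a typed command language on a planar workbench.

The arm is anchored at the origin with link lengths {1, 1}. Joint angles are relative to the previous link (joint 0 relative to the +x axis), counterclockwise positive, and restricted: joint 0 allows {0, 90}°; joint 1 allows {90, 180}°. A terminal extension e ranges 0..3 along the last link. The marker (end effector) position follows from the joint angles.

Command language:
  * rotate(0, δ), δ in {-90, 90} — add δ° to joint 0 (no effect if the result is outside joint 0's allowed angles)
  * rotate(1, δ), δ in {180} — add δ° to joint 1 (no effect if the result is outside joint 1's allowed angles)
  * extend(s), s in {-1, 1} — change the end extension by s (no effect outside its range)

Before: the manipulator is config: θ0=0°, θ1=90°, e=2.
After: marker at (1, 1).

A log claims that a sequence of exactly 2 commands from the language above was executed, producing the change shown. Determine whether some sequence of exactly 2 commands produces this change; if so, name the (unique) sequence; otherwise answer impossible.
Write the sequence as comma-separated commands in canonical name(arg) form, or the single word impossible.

start: config: θ0=0°, θ1=90°, e=2
1. extend(-1) → config: θ0=0°, θ1=90°, e=1
2. extend(-1) → config: θ0=0°, θ1=90°, e=0
uniquely the one of 25 2-step routes that fits.

extend(-1), extend(-1)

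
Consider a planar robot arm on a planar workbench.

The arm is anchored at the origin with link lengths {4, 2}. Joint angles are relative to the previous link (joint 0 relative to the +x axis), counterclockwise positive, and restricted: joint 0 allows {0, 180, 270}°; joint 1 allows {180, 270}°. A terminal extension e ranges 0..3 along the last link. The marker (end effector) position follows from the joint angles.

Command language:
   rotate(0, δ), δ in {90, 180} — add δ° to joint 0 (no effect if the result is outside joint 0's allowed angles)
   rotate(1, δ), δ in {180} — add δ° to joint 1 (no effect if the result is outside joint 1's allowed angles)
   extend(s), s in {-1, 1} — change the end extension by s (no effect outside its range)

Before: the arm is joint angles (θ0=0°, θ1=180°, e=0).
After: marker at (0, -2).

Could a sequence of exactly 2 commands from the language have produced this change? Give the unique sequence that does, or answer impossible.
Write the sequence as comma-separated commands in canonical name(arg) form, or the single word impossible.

key: order matters: swapping rotate(0, 180) and rotate(0, 90) lands elsewhere
start: joint angles (θ0=0°, θ1=180°, e=0)
step 1 (rotate(0, 180)): joint angles (θ0=180°, θ1=180°, e=0)
step 2 (rotate(0, 90)): joint angles (θ0=270°, θ1=180°, e=0)
no rival 2-sequence matches.

rotate(0, 180), rotate(0, 90)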